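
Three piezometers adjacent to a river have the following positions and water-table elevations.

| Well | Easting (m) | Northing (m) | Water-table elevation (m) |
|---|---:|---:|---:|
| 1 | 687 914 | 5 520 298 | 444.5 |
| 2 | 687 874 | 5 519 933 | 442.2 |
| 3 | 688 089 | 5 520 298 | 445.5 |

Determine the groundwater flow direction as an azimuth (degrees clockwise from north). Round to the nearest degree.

225°

With h = a·x + b·y + c and 1 as origin, the differences give:
  (-40)·a + (-365)·b = -2.3
  175·a + 0·b = +1.0
Eliminate b (×0 and ×(-365), subtract): 63875·a = 365.00 → a = ∂h/∂x = +0.005714
Back-substitute: b = ∂h/∂y = +0.005675.
Flow direction (−∇h) has components (-0.005714 E, -0.005675 N).
Azimuth = atan2(E, N) = atan2(-0.005714, -0.005675) = 225.2° ≈ 225°.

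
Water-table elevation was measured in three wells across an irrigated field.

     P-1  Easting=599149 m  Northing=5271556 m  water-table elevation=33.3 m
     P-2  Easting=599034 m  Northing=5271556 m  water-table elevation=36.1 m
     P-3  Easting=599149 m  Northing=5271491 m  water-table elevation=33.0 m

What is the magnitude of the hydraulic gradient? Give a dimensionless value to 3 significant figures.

∂h/∂x = (36.1 − 33.3) / (599034 − 599149) = -0.02435
∂h/∂y = (33.0 − 33.3) / (5271491 − 5271556) = +0.004615
|∇h| = √(-0.02435² + 0.004615²) = 0.02478

0.0248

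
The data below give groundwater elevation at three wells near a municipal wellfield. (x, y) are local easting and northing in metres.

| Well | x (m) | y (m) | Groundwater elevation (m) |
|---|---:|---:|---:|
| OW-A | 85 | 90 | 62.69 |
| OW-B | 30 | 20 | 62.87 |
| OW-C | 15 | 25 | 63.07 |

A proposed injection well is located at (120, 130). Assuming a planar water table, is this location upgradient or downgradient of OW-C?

downgradient

Differences from OW-A: to OW-B (Δx, Δy, Δh) = (-55, -70, +0.18); to OW-C = (-70, -65, +0.38).
Determinant of the coordinate differences = (-55)·(-65) − (-70)·(-70) = -1325.
∂h/∂x = [(+0.18)·(-65) − (+0.38)·(-70)] / -1325 = -0.01125
∂h/∂y = [(-55)·(+0.38) − (-70)·(+0.18)] / -1325 = +0.006264
Head at (120, 130) = 62.69 + (-0.01125)·(35) + (+0.006264)·(40) = 62.55 m.
That is lower than the 63.07 m at OW-C, so the point is downgradient.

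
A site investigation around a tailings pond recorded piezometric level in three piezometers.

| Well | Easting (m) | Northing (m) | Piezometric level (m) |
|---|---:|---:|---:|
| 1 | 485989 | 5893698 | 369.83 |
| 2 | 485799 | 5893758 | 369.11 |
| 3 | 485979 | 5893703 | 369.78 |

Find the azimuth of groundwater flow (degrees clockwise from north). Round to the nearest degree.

Taking 1 as reference: 2−1 = (-190, 60, -0.72); 3−1 = (-10, 5, -0.05).
Determinant of the coordinate differences = (-190)·5 − (-10)·60 = -350.
∂h/∂x = [(-0.72)·5 − (-0.05)·60] / -350 = +0.001714
∂h/∂y = [(-190)·(-0.05) − (-10)·(-0.72)] / -350 = -0.006571
Flow direction (−∇h) has components (-0.001714 E, +0.006571 N).
Azimuth = atan2(E, N) = atan2(-0.001714, +0.006571) = 345.4° ≈ 345°.

345°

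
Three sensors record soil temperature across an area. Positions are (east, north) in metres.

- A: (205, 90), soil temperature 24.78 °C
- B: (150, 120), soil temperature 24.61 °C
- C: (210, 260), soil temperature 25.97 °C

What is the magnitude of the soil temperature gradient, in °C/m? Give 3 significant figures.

Three-point gradient (reference A): Δ to B = (-55, 30, -0.17), Δ to C = (5, 170, +1.19).
∂T/∂x = +0.006800, ∂T/∂y = +0.006800 (det = -9500).
|∇f| = √(0.006800² + 0.006800²) = 0.009617 °C/m

0.00962 °C/m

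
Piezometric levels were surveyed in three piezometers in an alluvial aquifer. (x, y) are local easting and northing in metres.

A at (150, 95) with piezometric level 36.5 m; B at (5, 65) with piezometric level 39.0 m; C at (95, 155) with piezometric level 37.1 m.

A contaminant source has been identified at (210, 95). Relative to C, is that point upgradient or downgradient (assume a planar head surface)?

downgradient

Taking A as reference: B−A = (-145, -30, +2.5); C−A = (-55, 60, +0.6).
Solve a·Δx + b·Δy = Δh: det = (-145)·60 − (-55)·(-30) = -10350.
∂h/∂x = [(+2.5)·60 − (+0.6)·(-30)] / -10350 = -0.01623
∂h/∂y = [(-145)·(+0.6) − (-55)·(+2.5)] / -10350 = -0.004879
Head at (210, 95) = 36.5 + (-0.01623)·(60) + (-0.004879)·(0) = 35.53 m.
That is lower than the 37.1 m at C, so the point is downgradient.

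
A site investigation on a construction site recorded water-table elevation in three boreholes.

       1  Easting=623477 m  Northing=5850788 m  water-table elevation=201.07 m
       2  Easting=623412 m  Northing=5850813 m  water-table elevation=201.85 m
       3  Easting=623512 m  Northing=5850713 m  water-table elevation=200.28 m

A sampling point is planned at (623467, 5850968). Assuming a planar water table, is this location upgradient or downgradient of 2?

With h = a·x + b·y + c and 1 as origin, the differences give:
  (-65)·a + 25·b = +0.78
  35·a + (-75)·b = -0.79
Eliminate b (×(-75) and ×25, subtract): 4000·a = -38.750 → a = ∂h/∂x = -0.009688
Back-substitute: b = ∂h/∂y = +0.006012.
Head at (623467, 5850968) = 201.07 + (-0.009688)·(-10) + (+0.006012)·(180) = 202.25 m.
That is higher than the 201.85 m at 2, so the point is upgradient.

upgradient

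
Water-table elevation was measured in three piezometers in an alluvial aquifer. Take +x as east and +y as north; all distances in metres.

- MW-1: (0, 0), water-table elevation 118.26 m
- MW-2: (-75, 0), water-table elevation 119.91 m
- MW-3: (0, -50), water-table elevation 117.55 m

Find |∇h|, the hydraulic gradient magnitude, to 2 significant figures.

0.026

∂h/∂x = (119.91 − 118.26) / (-75 − 0) = -0.02200
∂h/∂y = (117.55 − 118.26) / (-50 − 0) = +0.01420
|∇h| = √(-0.02200² + 0.01420²) = 0.02618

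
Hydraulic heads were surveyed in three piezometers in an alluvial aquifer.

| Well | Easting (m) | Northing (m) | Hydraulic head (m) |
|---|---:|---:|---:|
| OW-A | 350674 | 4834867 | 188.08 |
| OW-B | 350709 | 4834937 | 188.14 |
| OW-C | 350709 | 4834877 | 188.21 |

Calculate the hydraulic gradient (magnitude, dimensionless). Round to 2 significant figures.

With h = a·x + b·y + c and OW-A as origin, the differences give:
  35·a + 70·b = +0.06
  35·a + 10·b = +0.13
Eliminate b (×10 and ×70, subtract): -2100·a = -8.500 → a = ∂h/∂x = +0.004048
Back-substitute: b = ∂h/∂y = -0.001167.
|∇h| = √(0.004048² + -0.001167²) = 0.004213

0.0042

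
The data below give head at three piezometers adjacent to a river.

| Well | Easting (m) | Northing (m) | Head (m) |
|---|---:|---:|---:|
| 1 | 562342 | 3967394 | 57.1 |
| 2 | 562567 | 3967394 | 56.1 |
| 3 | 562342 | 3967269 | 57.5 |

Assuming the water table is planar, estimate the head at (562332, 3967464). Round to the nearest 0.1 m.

56.9 m

∂h/∂x = (56.1 − 57.1) / (562567 − 562342) = -0.004444
∂h/∂y = (57.5 − 57.1) / (3967269 − 3967394) = -0.003200
h(562332, 3967464) = 57.1 + (-0.004444)·(-10) + (-0.003200)·(70) = 57.1 +0.044 -0.224 = 56.920 m.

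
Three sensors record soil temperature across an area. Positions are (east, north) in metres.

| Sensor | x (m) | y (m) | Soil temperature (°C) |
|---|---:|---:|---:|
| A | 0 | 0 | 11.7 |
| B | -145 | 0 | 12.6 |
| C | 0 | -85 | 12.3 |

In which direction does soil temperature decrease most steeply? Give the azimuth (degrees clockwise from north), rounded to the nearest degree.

∂T/∂x = (12.6 − 11.7) / (-145 − 0) = -0.006207
∂T/∂y = (12.3 − 11.7) / (-85 − 0) = -0.007059
Steepest decrease is along −∇f: components (+0.006207 E, +0.007059 N).
Azimuth = atan2(+0.006207, +0.007059) = 41.3° ≈ 041°.

041°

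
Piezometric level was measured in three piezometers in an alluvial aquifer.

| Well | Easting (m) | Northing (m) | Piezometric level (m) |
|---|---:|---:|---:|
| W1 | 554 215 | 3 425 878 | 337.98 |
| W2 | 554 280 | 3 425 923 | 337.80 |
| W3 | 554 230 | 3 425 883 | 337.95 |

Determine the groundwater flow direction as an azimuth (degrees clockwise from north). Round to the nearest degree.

031°

With h = a·x + b·y + c and W1 as origin, the differences give:
  65·a + 45·b = -0.18
  15·a + 5·b = -0.03
Eliminate b (×5 and ×45, subtract): -350·a = 0.450 → a = ∂h/∂x = -0.001286
Back-substitute: b = ∂h/∂y = -0.002143.
Flow direction (−∇h) has components (+0.001286 E, +0.002143 N).
Azimuth = atan2(E, N) = atan2(+0.001286, +0.002143) = 31.0° ≈ 031°.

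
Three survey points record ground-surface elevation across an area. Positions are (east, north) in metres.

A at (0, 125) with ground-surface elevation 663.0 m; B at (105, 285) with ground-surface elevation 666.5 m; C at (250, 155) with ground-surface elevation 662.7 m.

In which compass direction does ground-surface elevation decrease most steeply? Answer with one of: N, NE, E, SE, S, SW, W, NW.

Taking A as reference: B−A = (105, 160, +3.5); C−A = (250, 30, -0.3).
Determinant of the coordinate differences = 105·30 − 250·160 = -36850.
∂z/∂x = [(+3.5)·30 − (-0.3)·160] / -36850 = -0.004152
∂z/∂y = [105·(-0.3) − 250·(+3.5)] / -36850 = +0.02460
Steepest decrease is along −∇f = (+0.004152 E, -0.02460 N) → south.

S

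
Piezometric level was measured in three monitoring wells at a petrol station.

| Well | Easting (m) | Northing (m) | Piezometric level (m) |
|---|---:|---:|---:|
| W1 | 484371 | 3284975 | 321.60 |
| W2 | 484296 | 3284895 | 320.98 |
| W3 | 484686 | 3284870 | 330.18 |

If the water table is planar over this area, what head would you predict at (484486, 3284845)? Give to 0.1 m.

With h = a·x + b·y + c and W1 as origin, the differences give:
  (-75)·a + (-80)·b = -0.62
  315·a + (-105)·b = +8.58
Eliminate b (×(-105) and ×(-80), subtract): 33075·a = 751.500 → a = ∂h/∂x = +0.02272
Back-substitute: b = ∂h/∂y = -0.01355.
h(484486, 3284845) = 321.60 + (+0.02272)·(115) + (-0.01355)·(-130) = 321.60 +2.613 +1.762 = 325.975 m.

326.0 m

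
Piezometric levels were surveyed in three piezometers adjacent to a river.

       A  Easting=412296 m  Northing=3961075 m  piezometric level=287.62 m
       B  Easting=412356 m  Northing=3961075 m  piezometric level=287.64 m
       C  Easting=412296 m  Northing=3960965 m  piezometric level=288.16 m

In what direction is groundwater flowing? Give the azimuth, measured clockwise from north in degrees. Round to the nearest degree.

356°

∂h/∂x = (287.64 − 287.62) / (412356 − 412296) = +0.0003333
∂h/∂y = (288.16 − 287.62) / (3960965 − 3961075) = -0.004909
Flow direction (−∇h) has components (-0.0003333 E, +0.004909 N).
Azimuth = atan2(E, N) = atan2(-0.0003333, +0.004909) = 356.1° ≈ 356°.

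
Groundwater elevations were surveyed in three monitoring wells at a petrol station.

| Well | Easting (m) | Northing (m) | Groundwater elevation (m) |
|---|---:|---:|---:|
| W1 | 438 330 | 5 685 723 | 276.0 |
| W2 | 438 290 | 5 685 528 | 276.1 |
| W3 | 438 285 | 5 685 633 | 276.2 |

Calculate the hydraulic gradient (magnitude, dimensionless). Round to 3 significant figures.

Three-point gradient (reference W1): Δ to W2 = (-40, -195, +0.1), Δ to W3 = (-45, -90, +0.2).
∂h/∂x = -0.005797, ∂h/∂y = +0.0006763 (det = -5175).
|∇h| = √(-0.005797² + 0.0006763²) = 0.005836

0.00584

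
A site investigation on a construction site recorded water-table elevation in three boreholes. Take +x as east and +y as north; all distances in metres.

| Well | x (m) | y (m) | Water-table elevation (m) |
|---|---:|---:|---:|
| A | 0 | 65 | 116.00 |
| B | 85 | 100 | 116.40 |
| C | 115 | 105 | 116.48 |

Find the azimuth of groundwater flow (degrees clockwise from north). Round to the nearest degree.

189°

Three-point gradient (reference A): Δ to B = (85, 35, +0.40), Δ to C = (115, 40, +0.48).
∂h/∂x = +0.001280, ∂h/∂y = +0.008320 (det = -625).
Flow direction (−∇h) has components (-0.001280 E, -0.008320 N).
Azimuth = atan2(E, N) = atan2(-0.001280, -0.008320) = 188.7° ≈ 189°.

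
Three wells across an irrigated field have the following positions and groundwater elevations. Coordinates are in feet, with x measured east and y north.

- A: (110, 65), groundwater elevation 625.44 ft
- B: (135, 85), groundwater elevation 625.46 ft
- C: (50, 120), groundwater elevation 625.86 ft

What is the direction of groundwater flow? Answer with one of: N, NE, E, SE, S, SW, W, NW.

SE

With h = a·x + b·y + c and A as origin, the differences give:
  25·a + 20·b = +0.02
  (-60)·a + 55·b = +0.42
Eliminate b (×55 and ×20, subtract): 2575·a = -7.300 → a = ∂h/∂x = -0.002835
Back-substitute: b = ∂h/∂y = +0.004544.
Flow = −∇h = (+0.002835 east, -0.004544 north), which points southeast.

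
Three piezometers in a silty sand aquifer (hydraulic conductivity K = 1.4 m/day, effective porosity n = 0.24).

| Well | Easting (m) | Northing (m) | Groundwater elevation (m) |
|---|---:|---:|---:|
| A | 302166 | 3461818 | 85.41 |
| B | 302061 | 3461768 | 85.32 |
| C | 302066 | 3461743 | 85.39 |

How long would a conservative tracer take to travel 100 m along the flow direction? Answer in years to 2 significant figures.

Differences from A: to B (Δx, Δy, Δh) = (-105, -50, -0.09); to C = (-100, -75, -0.02).
Determinant of the coordinate differences = (-105)·(-75) − (-100)·(-50) = 2875.
∂h/∂x = [(-0.09)·(-75) − (-0.02)·(-50)] / 2875 = +0.002000
∂h/∂y = [(-105)·(-0.02) − (-100)·(-0.09)] / 2875 = -0.002400
|∇h| = √(0.002000² + -0.002400²) = 0.003124
Seepage velocity v = K·i/n = 1.4 × 0.003124 / 0.24 = 0.01822 m/day.
t = 100 / 0.01822 = 5488 days = 15 years.

15 years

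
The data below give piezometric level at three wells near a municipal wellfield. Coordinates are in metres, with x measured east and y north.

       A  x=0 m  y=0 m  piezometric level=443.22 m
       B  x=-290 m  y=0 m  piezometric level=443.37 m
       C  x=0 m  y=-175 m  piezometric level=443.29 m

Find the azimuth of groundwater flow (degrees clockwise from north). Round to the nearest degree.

∂h/∂x = (443.37 − 443.22) / (-290 − 0) = -0.0005172
∂h/∂y = (443.29 − 443.22) / (-175 − 0) = -0.0004000
Flow direction (−∇h) has components (+0.0005172 E, +0.0004000 N).
Azimuth = atan2(E, N) = atan2(+0.0005172, +0.0004000) = 52.3° ≈ 052°.

052°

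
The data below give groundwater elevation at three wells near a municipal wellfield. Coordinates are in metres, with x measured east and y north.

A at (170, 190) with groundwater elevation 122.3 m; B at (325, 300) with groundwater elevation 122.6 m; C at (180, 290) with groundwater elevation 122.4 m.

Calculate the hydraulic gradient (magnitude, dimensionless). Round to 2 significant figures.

0.0016

Differences from A: to B (Δx, Δy, Δh) = (155, 110, +0.3); to C = (10, 100, +0.1).
Determinant of the coordinate differences = 155·100 − 10·110 = 14400.
∂h/∂x = [(+0.3)·100 − (+0.1)·110] / 14400 = +0.001319
∂h/∂y = [155·(+0.1) − 10·(+0.3)] / 14400 = +0.0008681
|∇h| = √(0.001319² + 0.0008681²) = 0.001579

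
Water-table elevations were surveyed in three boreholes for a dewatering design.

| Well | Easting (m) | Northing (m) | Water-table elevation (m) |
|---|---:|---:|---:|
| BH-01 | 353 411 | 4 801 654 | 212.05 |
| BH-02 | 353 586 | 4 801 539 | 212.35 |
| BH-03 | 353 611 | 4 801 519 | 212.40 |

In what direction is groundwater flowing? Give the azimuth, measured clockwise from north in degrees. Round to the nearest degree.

With h = a·x + b·y + c and BH-01 as origin, the differences give:
  175·a + (-115)·b = +0.30
  200·a + (-135)·b = +0.35
Eliminate b (×(-135) and ×(-115), subtract): -625·a = -0.250 → a = ∂h/∂x = +0.0004000
Back-substitute: b = ∂h/∂y = -0.002000.
Flow direction (−∇h) has components (-0.0004000 E, +0.002000 N).
Azimuth = atan2(E, N) = atan2(-0.0004000, +0.002000) = 348.7° ≈ 349°.

349°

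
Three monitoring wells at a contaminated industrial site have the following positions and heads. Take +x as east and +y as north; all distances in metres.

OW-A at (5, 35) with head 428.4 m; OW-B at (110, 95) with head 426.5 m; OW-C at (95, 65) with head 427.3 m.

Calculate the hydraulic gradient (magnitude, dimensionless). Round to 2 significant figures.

With h = a·x + b·y + c and OW-A as origin, the differences give:
  105·a + 60·b = -1.9
  90·a + 30·b = -1.1
Eliminate b (×30 and ×60, subtract): -2250·a = 9.00 → a = ∂h/∂x = -0.004000
Back-substitute: b = ∂h/∂y = -0.02467.
|∇h| = √(-0.004000² + -0.02467²) = 0.02499

0.025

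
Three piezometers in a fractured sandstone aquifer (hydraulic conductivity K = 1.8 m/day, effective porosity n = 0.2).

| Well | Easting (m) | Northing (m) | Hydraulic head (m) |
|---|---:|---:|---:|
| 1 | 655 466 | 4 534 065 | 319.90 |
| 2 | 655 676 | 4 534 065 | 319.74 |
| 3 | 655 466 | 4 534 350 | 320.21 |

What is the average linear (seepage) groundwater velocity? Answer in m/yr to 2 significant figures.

∂h/∂x = (319.74 − 319.90) / (655676 − 655466) = -0.0007619
∂h/∂y = (320.21 − 319.90) / (4534350 − 4534065) = +0.001088
|∇h| = √(-0.0007619² + 0.001088²) = 0.001328
Seepage velocity v = K·i/n = 1.8 × 0.001328 / 0.2 = 0.01195 m/day = 4.365 m/yr.

4.4 m/yr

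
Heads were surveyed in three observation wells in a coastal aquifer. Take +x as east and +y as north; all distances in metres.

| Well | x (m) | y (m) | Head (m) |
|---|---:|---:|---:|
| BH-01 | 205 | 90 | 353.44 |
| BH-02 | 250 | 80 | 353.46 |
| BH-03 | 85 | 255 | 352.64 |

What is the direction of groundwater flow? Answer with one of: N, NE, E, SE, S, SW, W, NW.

N

Taking BH-01 as reference: BH-02−BH-01 = (45, -10, +0.02); BH-03−BH-01 = (-120, 165, -0.80).
Determinant of the coordinate differences = 45·165 − (-120)·(-10) = 6225.
∂h/∂x = [(+0.02)·165 − (-0.80)·(-10)] / 6225 = -0.0007550
∂h/∂y = [45·(-0.80) − (-120)·(+0.02)] / 6225 = -0.005398
Flow = −∇h = (+0.0007550 east, +0.005398 north), which points north.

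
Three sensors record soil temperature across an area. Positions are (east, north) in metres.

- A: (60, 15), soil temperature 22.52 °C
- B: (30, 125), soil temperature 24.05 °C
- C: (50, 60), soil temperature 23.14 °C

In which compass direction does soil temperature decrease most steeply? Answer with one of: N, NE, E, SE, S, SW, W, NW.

Three-point gradient (reference A): Δ to B = (-30, 110, +1.53), Δ to C = (-10, 45, +0.62).
∂T/∂x = -0.002600, ∂T/∂y = +0.01320 (det = -250).
Steepest decrease is along −∇f = (+0.002600 E, -0.01320 N) → south.

S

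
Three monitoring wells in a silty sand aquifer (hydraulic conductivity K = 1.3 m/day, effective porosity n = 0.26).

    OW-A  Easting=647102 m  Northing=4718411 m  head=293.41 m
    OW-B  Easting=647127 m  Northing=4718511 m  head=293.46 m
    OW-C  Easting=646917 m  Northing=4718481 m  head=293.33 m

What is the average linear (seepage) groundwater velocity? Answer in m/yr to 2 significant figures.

1.2 m/yr

Differences from OW-A: to OW-B (Δx, Δy, Δh) = (25, 100, +0.05); to OW-C = (-185, 70, -0.08).
Solve a·Δx + b·Δy = Δh: det = 25·70 − (-185)·100 = 20250.
∂h/∂x = [(+0.05)·70 − (-0.08)·100] / 20250 = +0.0005679
∂h/∂y = [25·(-0.08) − (-185)·(+0.05)] / 20250 = +0.0003580
|∇h| = √(0.0005679² + 0.0003580²) = 0.0006713
Seepage velocity v = K·i/n = 1.3 × 0.0006713 / 0.26 = 0.003357 m/day = 1.226 m/yr.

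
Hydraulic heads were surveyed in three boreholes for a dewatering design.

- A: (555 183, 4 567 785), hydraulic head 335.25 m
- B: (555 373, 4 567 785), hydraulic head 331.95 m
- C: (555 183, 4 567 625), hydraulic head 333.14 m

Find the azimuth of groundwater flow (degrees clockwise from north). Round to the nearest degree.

127°

∂h/∂x = (331.95 − 335.25) / (555373 − 555183) = -0.01737
∂h/∂y = (333.14 − 335.25) / (4567625 − 4567785) = +0.01319
Flow direction (−∇h) has components (+0.01737 E, -0.01319 N).
Azimuth = atan2(E, N) = atan2(+0.01737, -0.01319) = 127.2° ≈ 127°.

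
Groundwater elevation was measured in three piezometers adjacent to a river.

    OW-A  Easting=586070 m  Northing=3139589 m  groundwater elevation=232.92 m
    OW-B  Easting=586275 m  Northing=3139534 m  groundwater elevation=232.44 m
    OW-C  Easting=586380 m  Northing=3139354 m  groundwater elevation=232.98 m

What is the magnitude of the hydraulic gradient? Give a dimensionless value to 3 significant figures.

Differences from OW-A: to OW-B (Δx, Δy, Δh) = (205, -55, -0.48); to OW-C = (310, -235, +0.06).
Determinant of the coordinate differences = 205·(-235) − 310·(-55) = -31125.
∂h/∂x = [(-0.48)·(-235) − (+0.06)·(-55)] / -31125 = -0.003730
∂h/∂y = [205·(+0.06) − 310·(-0.48)] / -31125 = -0.005176
|∇h| = √(-0.003730² + -0.005176²) = 0.00638

0.00638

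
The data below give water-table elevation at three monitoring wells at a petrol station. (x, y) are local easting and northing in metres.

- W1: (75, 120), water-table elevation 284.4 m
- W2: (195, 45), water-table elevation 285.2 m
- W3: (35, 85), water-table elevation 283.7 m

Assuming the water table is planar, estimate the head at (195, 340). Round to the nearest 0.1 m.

Differences from W1: to W2 (Δx, Δy, Δh) = (120, -75, +0.8); to W3 = (-40, -35, -0.7).
Determinant of the coordinate differences = 120·(-35) − (-40)·(-75) = -7200.
∂h/∂x = [(+0.8)·(-35) − (-0.7)·(-75)] / -7200 = +0.01118
∂h/∂y = [120·(-0.7) − (-40)·(+0.8)] / -7200 = +0.007222
h(195, 340) = 284.4 + (+0.01118)·(120) + (+0.007222)·(220) = 284.4 +1.342 +1.589 = 287.331 m.

287.3 m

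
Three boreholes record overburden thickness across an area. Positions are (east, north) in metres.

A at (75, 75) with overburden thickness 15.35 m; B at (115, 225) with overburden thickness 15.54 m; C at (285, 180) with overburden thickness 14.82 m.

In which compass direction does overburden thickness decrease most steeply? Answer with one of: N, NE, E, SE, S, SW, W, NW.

Differences from A: to B (Δx, Δy, Δh) = (40, 150, +0.19); to C = (210, 105, -0.53).
Determinant of the coordinate differences = 40·105 − 210·150 = -27300.
∂d/∂x = [(+0.19)·105 − (-0.53)·150] / -27300 = -0.003643
∂d/∂y = [40·(-0.53) − 210·(+0.19)] / -27300 = +0.002238
Steepest decrease is along −∇f = (+0.003643 E, -0.002238 N) → southeast.

SE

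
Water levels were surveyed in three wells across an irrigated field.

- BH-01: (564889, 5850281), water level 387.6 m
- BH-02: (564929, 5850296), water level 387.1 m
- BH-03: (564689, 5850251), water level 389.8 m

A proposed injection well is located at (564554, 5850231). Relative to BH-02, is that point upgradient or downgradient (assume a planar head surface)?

Three-point gradient (reference BH-01): Δ to BH-02 = (40, 15, -0.5), Δ to BH-03 = (-200, -30, +2.2).
∂h/∂x = -0.010000, ∂h/∂y = -0.006667 (det = 1800).
Head at (564554, 5850231) = 387.6 + (-0.010000)·(-335) + (-0.006667)·(-50) = 391.28 m.
That is higher than the 387.1 m at BH-02, so the point is upgradient.

upgradient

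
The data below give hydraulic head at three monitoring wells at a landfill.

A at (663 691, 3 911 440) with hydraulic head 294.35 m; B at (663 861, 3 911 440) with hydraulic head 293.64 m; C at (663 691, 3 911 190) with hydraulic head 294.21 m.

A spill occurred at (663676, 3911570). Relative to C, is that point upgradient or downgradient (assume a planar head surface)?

upgradient

∂h/∂x = (293.64 − 294.35) / (663861 − 663691) = -0.004176
∂h/∂y = (294.21 − 294.35) / (3911190 − 3911440) = +0.0005600
Head at (663676, 3911570) = 294.35 + (-0.004176)·(-15) + (+0.0005600)·(130) = 294.49 m.
That is higher than the 294.21 m at C, so the point is upgradient.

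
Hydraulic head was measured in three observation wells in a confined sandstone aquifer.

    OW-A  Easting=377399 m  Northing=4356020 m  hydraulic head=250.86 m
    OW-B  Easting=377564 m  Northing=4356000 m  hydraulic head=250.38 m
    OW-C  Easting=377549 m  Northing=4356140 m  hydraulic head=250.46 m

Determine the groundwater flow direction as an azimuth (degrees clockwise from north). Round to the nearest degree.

With h = a·x + b·y + c and OW-A as origin, the differences give:
  165·a + (-20)·b = -0.48
  150·a + 120·b = -0.40
Eliminate b (×120 and ×(-20), subtract): 22800·a = -65.600 → a = ∂h/∂x = -0.002877
Back-substitute: b = ∂h/∂y = +0.0002632.
Flow direction (−∇h) has components (+0.002877 E, -0.0002632 N).
Azimuth = atan2(E, N) = atan2(+0.002877, -0.0002632) = 95.2° ≈ 095°.

095°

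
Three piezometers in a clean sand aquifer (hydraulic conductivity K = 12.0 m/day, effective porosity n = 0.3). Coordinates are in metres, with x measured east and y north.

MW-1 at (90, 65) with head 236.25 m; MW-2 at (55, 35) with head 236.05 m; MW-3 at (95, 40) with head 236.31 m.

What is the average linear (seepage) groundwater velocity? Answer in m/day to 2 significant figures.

0.27 m/day

With h = a·x + b·y + c and MW-1 as origin, the differences give:
  (-35)·a + (-30)·b = -0.20
  5·a + (-25)·b = +0.06
Eliminate b (×(-25) and ×(-30), subtract): 1025·a = 6.800 → a = ∂h/∂x = +0.006634
Back-substitute: b = ∂h/∂y = -0.001073.
|∇h| = √(0.006634² + -0.001073²) = 0.00672
Seepage velocity v = K·i/n = 12.0 × 0.00672 / 0.3 = 0.2688 m/day.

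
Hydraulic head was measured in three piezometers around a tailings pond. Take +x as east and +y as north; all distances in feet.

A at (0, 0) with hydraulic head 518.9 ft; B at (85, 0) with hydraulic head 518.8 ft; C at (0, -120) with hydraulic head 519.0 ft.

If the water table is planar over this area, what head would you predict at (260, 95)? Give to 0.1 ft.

518.5 ft

∂h/∂x = (518.8 − 518.9) / (85 − 0) = -0.001176
∂h/∂y = (519.0 − 518.9) / (-120 − 0) = -0.0008333
h(260, 95) = 518.9 + (-0.001176)·(260) + (-0.0008333)·(95) = 518.9 -0.306 -0.079 = 518.515 ft.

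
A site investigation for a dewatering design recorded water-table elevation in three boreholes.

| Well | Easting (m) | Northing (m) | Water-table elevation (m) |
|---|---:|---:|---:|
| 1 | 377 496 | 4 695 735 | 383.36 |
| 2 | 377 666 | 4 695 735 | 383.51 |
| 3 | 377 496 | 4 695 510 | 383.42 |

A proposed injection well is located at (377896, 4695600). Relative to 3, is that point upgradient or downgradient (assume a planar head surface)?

upgradient

∂h/∂x = (383.51 − 383.36) / (377666 − 377496) = +0.0008824
∂h/∂y = (383.42 − 383.36) / (4695510 − 4695735) = -0.0002667
Head at (377896, 4695600) = 383.36 + (+0.0008824)·(400) + (-0.0002667)·(-135) = 383.75 m.
That is higher than the 383.42 m at 3, so the point is upgradient.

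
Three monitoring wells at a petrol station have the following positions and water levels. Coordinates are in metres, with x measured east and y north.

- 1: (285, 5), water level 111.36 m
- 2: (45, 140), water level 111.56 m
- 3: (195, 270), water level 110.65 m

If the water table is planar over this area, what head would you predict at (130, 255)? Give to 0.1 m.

With h = a·x + b·y + c and 1 as origin, the differences give:
  (-240)·a + 135·b = +0.20
  (-90)·a + 265·b = -0.71
Eliminate b (×265 and ×135, subtract): -51450·a = 148.850 → a = ∂h/∂x = -0.002893
Back-substitute: b = ∂h/∂y = -0.003662.
h(130, 255) = 111.36 + (-0.002893)·(-155) + (-0.003662)·(250) = 111.36 +0.448 -0.915 = 110.893 m.

110.9 m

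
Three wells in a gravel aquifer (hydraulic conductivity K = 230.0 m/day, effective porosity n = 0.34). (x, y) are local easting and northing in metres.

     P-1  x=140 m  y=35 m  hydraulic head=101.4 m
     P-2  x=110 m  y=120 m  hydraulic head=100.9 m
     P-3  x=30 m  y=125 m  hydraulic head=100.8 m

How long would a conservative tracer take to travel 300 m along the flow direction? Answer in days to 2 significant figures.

With h = a·x + b·y + c and P-1 as origin, the differences give:
  (-30)·a + 85·b = -0.5
  (-110)·a + 90·b = -0.6
Eliminate b (×90 and ×85, subtract): 6650·a = 6.00 → a = ∂h/∂x = +0.0009023
Back-substitute: b = ∂h/∂y = -0.005564.
|∇h| = √(0.0009023² + -0.005564²) = 0.005637
Seepage velocity v = K·i/n = 230.0 × 0.005637 / 0.34 = 3.813 m/day.
t = 300 / 3.813 = 78.68 days.

79 days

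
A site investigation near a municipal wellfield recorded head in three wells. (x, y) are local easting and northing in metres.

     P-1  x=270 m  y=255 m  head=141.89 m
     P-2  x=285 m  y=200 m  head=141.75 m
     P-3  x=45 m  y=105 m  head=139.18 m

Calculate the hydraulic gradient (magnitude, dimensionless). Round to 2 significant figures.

0.010

Differences from P-1: to P-2 (Δx, Δy, Δh) = (15, -55, -0.14); to P-3 = (-225, -150, -2.71).
Solve a·Δx + b·Δy = Δh: det = 15·(-150) − (-225)·(-55) = -14625.
∂h/∂x = [(-0.14)·(-150) − (-2.71)·(-55)] / -14625 = +0.008756
∂h/∂y = [15·(-2.71) − (-225)·(-0.14)] / -14625 = +0.004933
|∇h| = √(0.008756² + 0.004933²) = 0.01005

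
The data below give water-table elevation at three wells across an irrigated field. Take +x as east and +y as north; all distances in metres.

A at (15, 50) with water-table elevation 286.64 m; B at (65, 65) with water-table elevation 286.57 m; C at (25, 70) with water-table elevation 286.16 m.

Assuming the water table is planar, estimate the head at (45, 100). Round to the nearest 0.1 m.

Differences from A: to B (Δx, Δy, Δh) = (50, 15, -0.07); to C = (10, 20, -0.48).
Solve a·Δx + b·Δy = Δh: det = 50·20 − 10·15 = 850.
∂h/∂x = [(-0.07)·20 − (-0.48)·15] / 850 = +0.006824
∂h/∂y = [50·(-0.48) − 10·(-0.07)] / 850 = -0.02741
h(45, 100) = 286.64 + (+0.006824)·(30) + (-0.02741)·(50) = 286.64 +0.205 -1.371 = 285.474 m.

285.5 m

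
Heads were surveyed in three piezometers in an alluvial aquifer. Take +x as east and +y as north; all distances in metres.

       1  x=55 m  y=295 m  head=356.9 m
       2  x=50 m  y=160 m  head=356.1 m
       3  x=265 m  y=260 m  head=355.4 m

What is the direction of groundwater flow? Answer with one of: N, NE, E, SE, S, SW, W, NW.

Taking 1 as reference: 2−1 = (-5, -135, -0.8); 3−1 = (210, -35, -1.5).
Solve a·Δx + b·Δy = Δh: det = (-5)·(-35) − 210·(-135) = 28525.
∂h/∂x = [(-0.8)·(-35) − (-1.5)·(-135)] / 28525 = -0.006117
∂h/∂y = [(-5)·(-1.5) − 210·(-0.8)] / 28525 = +0.006152
Flow = −∇h = (+0.006117 east, -0.006152 north), which points southeast.

SE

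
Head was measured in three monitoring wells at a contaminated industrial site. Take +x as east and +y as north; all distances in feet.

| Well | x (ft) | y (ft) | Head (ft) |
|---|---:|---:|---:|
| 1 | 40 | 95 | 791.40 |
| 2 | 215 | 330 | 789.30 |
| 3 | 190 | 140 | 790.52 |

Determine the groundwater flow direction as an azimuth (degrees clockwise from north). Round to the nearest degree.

035°

Taking 1 as reference: 2−1 = (175, 235, -2.10); 3−1 = (150, 45, -0.88).
Solve a·Δx + b·Δy = Δh: det = 175·45 − 150·235 = -27375.
∂h/∂x = [(-2.10)·45 − (-0.88)·235] / -27375 = -0.004102
∂h/∂y = [175·(-0.88) − 150·(-2.10)] / -27375 = -0.005881
Flow direction (−∇h) has components (+0.004102 E, +0.005881 N).
Azimuth = atan2(E, N) = atan2(+0.004102, +0.005881) = 34.9° ≈ 035°.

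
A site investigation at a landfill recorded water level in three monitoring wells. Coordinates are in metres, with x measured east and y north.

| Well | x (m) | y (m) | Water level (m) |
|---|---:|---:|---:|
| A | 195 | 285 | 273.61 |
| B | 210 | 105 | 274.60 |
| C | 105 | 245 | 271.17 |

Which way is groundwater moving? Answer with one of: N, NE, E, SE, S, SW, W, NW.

Taking A as reference: B−A = (15, -180, +0.99); C−A = (-90, -40, -2.44).
Solve a·Δx + b·Δy = Δh: det = 15·(-40) − (-90)·(-180) = -16800.
∂h/∂x = [(+0.99)·(-40) − (-2.44)·(-180)] / -16800 = +0.02850
∂h/∂y = [15·(-2.44) − (-90)·(+0.99)] / -16800 = -0.003125
Flow = −∇h = (-0.02850 east, +0.003125 north), which points west.

W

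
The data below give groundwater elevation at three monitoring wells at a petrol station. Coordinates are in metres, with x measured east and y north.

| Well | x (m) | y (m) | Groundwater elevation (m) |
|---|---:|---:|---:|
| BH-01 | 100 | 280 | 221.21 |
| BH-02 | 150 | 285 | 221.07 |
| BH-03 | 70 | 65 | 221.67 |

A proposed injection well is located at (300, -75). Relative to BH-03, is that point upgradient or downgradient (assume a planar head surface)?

Taking BH-01 as reference: BH-02−BH-01 = (50, 5, -0.14); BH-03−BH-01 = (-30, -215, +0.46).
Determinant of the coordinate differences = 50·(-215) − (-30)·5 = -10600.
∂h/∂x = [(-0.14)·(-215) − (+0.46)·5] / -10600 = -0.002623
∂h/∂y = [50·(+0.46) − (-30)·(-0.14)] / -10600 = -0.001774
Head at (300, -75) = 221.21 + (-0.002623)·(200) + (-0.001774)·(-355) = 221.32 m.
That is lower than the 221.67 m at BH-03, so the point is downgradient.

downgradient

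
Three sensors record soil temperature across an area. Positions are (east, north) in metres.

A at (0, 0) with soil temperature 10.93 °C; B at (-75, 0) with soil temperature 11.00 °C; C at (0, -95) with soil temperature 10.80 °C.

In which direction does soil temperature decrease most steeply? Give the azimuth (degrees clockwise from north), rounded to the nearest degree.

∂T/∂x = (11.00 − 10.93) / (-75 − 0) = -0.0009333
∂T/∂y = (10.80 − 10.93) / (-95 − 0) = +0.001368
Steepest decrease is along −∇f: components (+0.0009333 E, -0.001368 N).
Azimuth = atan2(+0.0009333, -0.001368) = 145.7° ≈ 146°.

146°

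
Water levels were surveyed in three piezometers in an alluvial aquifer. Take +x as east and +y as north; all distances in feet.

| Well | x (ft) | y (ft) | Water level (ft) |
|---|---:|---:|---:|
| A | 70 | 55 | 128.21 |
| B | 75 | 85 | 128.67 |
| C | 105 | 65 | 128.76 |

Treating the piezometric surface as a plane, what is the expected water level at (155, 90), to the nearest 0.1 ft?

Taking A as reference: B−A = (5, 30, +0.46); C−A = (35, 10, +0.55).
Solve a·Δx + b·Δy = Δh: det = 5·10 − 35·30 = -1000.
∂h/∂x = [(+0.46)·10 − (+0.55)·30] / -1000 = +0.01190
∂h/∂y = [5·(+0.55) − 35·(+0.46)] / -1000 = +0.01335
h(155, 90) = 128.21 + (+0.01190)·(85) + (+0.01335)·(35) = 128.21 +1.011 +0.467 = 129.689 ft.

129.7 ft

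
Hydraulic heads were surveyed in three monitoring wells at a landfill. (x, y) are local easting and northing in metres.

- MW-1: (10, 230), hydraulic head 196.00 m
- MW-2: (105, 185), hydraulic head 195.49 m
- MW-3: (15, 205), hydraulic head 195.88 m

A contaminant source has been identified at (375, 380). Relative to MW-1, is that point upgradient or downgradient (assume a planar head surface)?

downgradient

With h = a·x + b·y + c and MW-1 as origin, the differences give:
  95·a + (-45)·b = -0.51
  5·a + (-25)·b = -0.12
Eliminate b (×(-25) and ×(-45), subtract): -2150·a = 7.350 → a = ∂h/∂x = -0.003419
Back-substitute: b = ∂h/∂y = +0.004116.
Head at (375, 380) = 196.00 + (-0.003419)·(365) + (+0.004116)·(150) = 195.37 m.
That is lower than the 196.00 m at MW-1, so the point is downgradient.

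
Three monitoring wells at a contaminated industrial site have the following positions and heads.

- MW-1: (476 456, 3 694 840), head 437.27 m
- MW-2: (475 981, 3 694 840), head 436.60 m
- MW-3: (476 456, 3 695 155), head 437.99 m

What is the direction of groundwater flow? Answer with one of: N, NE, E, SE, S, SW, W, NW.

∂h/∂x = (436.60 − 437.27) / (475981 − 476456) = +0.001411
∂h/∂y = (437.99 − 437.27) / (3695155 − 3694840) = +0.002286
Flow = −∇h = (-0.001411 east, -0.002286 north), which points southwest.

SW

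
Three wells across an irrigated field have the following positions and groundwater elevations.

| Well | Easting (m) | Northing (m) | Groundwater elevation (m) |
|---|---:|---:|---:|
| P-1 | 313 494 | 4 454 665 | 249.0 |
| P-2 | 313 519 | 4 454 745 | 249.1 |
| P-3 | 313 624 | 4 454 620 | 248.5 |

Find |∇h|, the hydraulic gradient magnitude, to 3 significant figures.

With h = a·x + b·y + c and P-1 as origin, the differences give:
  25·a + 80·b = +0.1
  130·a + (-45)·b = -0.5
Eliminate b (×(-45) and ×80, subtract): -11525·a = 35.50 → a = ∂h/∂x = -0.003080
Back-substitute: b = ∂h/∂y = +0.002213.
|∇h| = √(-0.003080² + 0.002213²) = 0.003793

0.00379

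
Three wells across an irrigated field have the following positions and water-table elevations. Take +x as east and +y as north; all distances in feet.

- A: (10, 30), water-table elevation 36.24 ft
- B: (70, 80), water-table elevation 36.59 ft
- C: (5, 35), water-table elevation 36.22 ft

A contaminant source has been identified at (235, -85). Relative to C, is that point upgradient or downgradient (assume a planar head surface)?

upgradient

Taking A as reference: B−A = (60, 50, +0.35); C−A = (-5, 5, -0.02).
Determinant of the coordinate differences = 60·5 − (-5)·50 = 550.
∂h/∂x = [(+0.35)·5 − (-0.02)·50] / 550 = +0.005000
∂h/∂y = [60·(-0.02) − (-5)·(+0.35)] / 550 = +0.0010000
Head at (235, -85) = 36.24 + (+0.005000)·(225) + (+0.0010000)·(-115) = 37.25 ft.
That is higher than the 36.22 ft at C, so the point is upgradient.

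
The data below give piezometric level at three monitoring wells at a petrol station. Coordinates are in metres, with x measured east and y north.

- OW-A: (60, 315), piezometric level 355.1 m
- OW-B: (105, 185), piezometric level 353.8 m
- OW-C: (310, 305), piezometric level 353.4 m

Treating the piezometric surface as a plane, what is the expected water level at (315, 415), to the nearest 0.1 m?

With h = a·x + b·y + c and OW-A as origin, the differences give:
  45·a + (-130)·b = -1.3
  250·a + (-10)·b = -1.7
Eliminate b (×(-10) and ×(-130), subtract): 32050·a = -208.00 → a = ∂h/∂x = -0.006490
Back-substitute: b = ∂h/∂y = +0.007754.
h(315, 415) = 355.1 + (-0.006490)·(255) + (+0.007754)·(100) = 355.1 -1.655 +0.775 = 354.220 m.

354.2 m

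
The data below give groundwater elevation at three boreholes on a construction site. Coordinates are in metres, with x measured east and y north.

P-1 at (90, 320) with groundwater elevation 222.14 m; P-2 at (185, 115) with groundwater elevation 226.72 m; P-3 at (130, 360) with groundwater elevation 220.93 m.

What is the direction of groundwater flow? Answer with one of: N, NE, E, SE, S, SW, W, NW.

Three-point gradient (reference P-1): Δ to P-2 = (95, -205, +4.58), Δ to P-3 = (40, 40, -1.21).
∂h/∂x = -0.005404, ∂h/∂y = -0.02485 (det = 12000).
Flow = −∇h = (+0.005404 east, +0.02485 north), which points north.

N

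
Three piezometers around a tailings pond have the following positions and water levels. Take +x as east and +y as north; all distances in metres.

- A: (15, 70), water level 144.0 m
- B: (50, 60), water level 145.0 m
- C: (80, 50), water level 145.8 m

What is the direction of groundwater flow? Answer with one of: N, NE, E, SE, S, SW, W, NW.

Differences from A: to B (Δx, Δy, Δh) = (35, -10, +1.0); to C = (65, -20, +1.8).
Solve a·Δx + b·Δy = Δh: det = 35·(-20) − 65·(-10) = -50.
∂h/∂x = [(+1.0)·(-20) − (+1.8)·(-10)] / -50 = +0.04000
∂h/∂y = [35·(+1.8) − 65·(+1.0)] / -50 = +0.04000
Flow = −∇h = (-0.04000 east, -0.04000 north), which points southwest.

SW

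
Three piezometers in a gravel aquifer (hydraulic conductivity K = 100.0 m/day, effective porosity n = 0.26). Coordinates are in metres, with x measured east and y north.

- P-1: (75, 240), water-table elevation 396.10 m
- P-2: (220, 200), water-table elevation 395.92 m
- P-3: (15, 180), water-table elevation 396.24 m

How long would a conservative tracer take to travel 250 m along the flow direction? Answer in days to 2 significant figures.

With h = a·x + b·y + c and P-1 as origin, the differences give:
  145·a + (-40)·b = -0.18
  (-60)·a + (-60)·b = +0.14
Eliminate b (×(-60) and ×(-40), subtract): -11100·a = 16.400 → a = ∂h/∂x = -0.001477
Back-substitute: b = ∂h/∂y = -0.0008559.
|∇h| = √(-0.001477² + -0.0008559²) = 0.001707
Seepage velocity v = K·i/n = 100.0 × 0.001707 / 0.26 = 0.6565 m/day.
t = 250 / 0.6565 = 380.8 days.

380 days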